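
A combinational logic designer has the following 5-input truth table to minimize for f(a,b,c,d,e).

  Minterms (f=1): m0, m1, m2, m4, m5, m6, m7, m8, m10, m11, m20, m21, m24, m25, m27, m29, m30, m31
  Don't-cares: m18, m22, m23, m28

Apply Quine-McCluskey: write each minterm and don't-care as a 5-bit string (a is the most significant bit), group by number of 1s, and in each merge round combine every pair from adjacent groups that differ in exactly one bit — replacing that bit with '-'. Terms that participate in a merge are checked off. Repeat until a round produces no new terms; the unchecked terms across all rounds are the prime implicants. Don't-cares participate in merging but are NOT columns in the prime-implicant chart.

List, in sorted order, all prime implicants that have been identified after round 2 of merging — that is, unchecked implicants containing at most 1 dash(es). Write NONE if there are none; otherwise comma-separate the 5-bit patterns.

[col 0] 00000*, 00001*, 00010*, 00100*, 00101*, 00110*, 00111*, 01000*, 01010*, 01011*, 10010*, 10100*, 10101*, 10110*, 10111*, 11000*, 11001*, 11011*, 11100*, 11101*, 11110*, 11111*
[col 1] -0010*, -0100*, -0101*, -0110*, -0111*, -1000, -1011, 0-000*, 0-010*, 00-00*, 00-01*, 00-10*, 000-0*, 0000-*, 001-0*, 001-1*, 0010-*, 0011-*, 010-0*, 0101-, 1-100*, 1-101*, 1-110*, 1-111*, 10-10*, 101-0*, 101-1*, 1010-*, 1011-*, 11-00*, 11-01*, 11-11*, 110-1*, 1100-*, 111-0*, 111-1*, 1110-*, 1111-*
[col 2] -0-10, -01-0*, -01-1*, -010-*, -011-*, 0-0-0, 00--0, 00-0-, 001--*, 1-1-0*, 1-1-1*, 1-10-*, 1-11-*, 101--*, 11--1, 11-0-, 111--*
[col 3] -01--, 1-1--
Prime implicants: -0-10, -01--, -1000, -1011, 0-0-0, 00--0, 00-0-, 0101-, 1-1--, 11--1, 11-0-

-1000, -1011, 0101-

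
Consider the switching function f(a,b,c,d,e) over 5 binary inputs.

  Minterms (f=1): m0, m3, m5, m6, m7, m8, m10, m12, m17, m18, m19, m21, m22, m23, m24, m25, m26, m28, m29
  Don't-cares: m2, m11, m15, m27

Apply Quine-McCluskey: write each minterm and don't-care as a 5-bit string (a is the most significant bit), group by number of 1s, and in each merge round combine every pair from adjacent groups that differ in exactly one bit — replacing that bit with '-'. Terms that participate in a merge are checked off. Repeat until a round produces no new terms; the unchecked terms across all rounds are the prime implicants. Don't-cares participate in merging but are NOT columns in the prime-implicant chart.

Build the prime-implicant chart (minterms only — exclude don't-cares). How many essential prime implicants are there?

Round 0: 00000✓ 00010✓ 00011✓ 00101✓ 00110✓ 00111✓ 01000✓ 01010✓ 01011✓ 01100✓ 01111✓ 10001✓ 10010✓ 10011✓ 10101✓ 10110✓ 10111✓ 11000✓ 11001✓ 11010✓ 11011✓ 11100✓ 11101✓
Round 1: -0010✓ -0011✓ -0101✓ -0110✓ -0111✓ -1000✓ -1010✓ -1011✓ -1100✓ 0-000✓ 0-010✓ 0-011✓ 0-111✓ 00-10✓ 00-11✓ 000-0✓ 0001-✓ 001-1✓ 0011-✓ 01-00✓ 01-11✓ 010-0✓ 0101-✓ 1-001✓ 1-010✓ 1-011✓ 1-101✓ 10-01✓ 10-10✓ 10-11✓ 100-1✓ 1001-✓ 101-1✓ 1011-✓ 11-00✓ 11-01✓ 110-0✓ 110-1✓ 1100-✓ 1101-✓ 1110-✓
Round 2: --010✓ --011✓ -0-10✓ -0-11✓ -001-✓ -01-1 -011-✓ -1-00 -10-0 -101-✓ 0--11 0-0-0 0-01-✓ 00-1-✓ 1--01 1-0-1 1-01-✓ 10--1 10-1-✓ 11-0- 110--
Round 3: --01- -0-1-
PIs = {--01-, -0-1-, -01-1, -1-00, -10-0, 0--11, 0-0-0, 1--01, 1-0-1, 10--1, 11-0-, 110--}
Coverage chart:
  m0: 0-0-0 ←essential
  m3: --01-,-0-1-,0--11
  m5: -01-1 ←essential
  m6: -0-1- ←essential
  m7: -0-1-,-01-1,0--11
  m8: -1-00,-10-0,0-0-0
  m10: --01-,-10-0,0-0-0
  m12: -1-00 ←essential
  m17: 1--01,1-0-1,10--1
  m18: --01-,-0-1-
  m19: --01-,-0-1-,1-0-1,10--1
  m21: -01-1,1--01,10--1
  m22: -0-1- ←essential
  m23: -0-1-,-01-1,10--1
  m24: -1-00,-10-0,11-0-,110--
  m25: 1--01,1-0-1,11-0-,110--
  m26: --01-,-10-0,110--
  m28: -1-00,11-0-
  m29: 1--01,11-0-
Essential: -0-1-, -01-1, -1-00, 0-0-0

4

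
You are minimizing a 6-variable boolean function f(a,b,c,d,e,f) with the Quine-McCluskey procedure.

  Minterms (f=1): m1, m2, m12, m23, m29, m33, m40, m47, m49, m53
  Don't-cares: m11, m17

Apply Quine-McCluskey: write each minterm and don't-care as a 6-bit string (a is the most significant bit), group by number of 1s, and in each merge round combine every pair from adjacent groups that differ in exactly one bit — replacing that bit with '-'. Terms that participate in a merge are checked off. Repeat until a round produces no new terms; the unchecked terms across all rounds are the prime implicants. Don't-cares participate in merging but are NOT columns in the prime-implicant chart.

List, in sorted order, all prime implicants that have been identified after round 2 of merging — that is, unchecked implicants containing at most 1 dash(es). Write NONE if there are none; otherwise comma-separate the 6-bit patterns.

000010, 001011, 001100, 010111, 011101, 101000, 101111, 110-01

size-2^0 implicants → 000001(✓)  000010  001011  001100  010001(✓)  010111  011101  100001(✓)  101000  101111  110001(✓)  110101(✓)
size-2^1 implicants → -00001(✓)  -10001(✓)  0-0001(✓)  1-0001(✓)  110-01
size-2^2 implicants → --0001
Unchecked terms (primes): --0001, 000010, 001011, 001100, 010111, 011101, 101000, 101111, 110-01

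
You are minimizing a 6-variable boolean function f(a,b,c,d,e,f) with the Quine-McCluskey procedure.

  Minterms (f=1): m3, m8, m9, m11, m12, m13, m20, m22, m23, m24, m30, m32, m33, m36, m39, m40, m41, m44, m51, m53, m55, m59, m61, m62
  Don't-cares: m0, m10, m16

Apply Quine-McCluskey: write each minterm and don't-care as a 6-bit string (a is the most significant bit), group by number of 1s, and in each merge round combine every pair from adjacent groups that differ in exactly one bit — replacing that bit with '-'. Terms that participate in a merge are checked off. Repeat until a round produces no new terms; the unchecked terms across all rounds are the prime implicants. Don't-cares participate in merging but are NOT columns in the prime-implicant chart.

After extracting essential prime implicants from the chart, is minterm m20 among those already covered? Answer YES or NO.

Round 0: 000000✓ 000011✓ 001000✓ 001001✓ 001010✓ 001011✓ 001100✓ 001101✓ 010000✓ 010100✓ 010110✓ 010111✓ 011000✓ 011110✓ 100000✓ 100001✓ 100100✓ 100111✓ 101000✓ 101001✓ 101100✓ 110011✓ 110101✓ 110111✓ 111011✓ 111101✓ 111110✓
Round 1: -00000✓ -01000✓ -01001✓ -01100✓ -10111 -11110 0-0000✓ 0-1000✓ 00-000✓ 00-011 001-00✓ 001-01✓ 0010-0✓ 0010-1✓ 00100-✓ 00101-✓ 00110-✓ 01-000✓ 01-110 010-00 0101-0 01011- 1-0111 10-000✓ 10-001✓ 10-100✓ 100-00✓ 10000-✓ 101-00✓ 10100-✓ 11-011 11-101 110-11 1101-1
Round 2: -0-000 -01-00 -0100- 0--000 001-0- 0010-- 10--00 10-00-
PIs = {-0-000, -01-00, -0100-, -10111, -11110, 0--000, 00-011, 001-0-, 0010--, 01-110, 010-00, 0101-0, 01011-, 1-0111, 10--00, 10-00-, 11-011, 11-101, 110-11, 1101-1}
Coverage chart:
  m3: 00-011 ←essential
  m8: -0-000,-01-00,-0100-,0--000,001-0-,0010--
  m9: -0100-,001-0-,0010--
  m11: 00-011,0010--
  m12: -01-00,001-0-
  m13: 001-0- ←essential
  m20: 010-00,0101-0
  m22: 01-110,0101-0,01011-
  m23: -10111,01011-
  m24: 0--000 ←essential
  m30: -11110,01-110
  m32: -0-000,10--00,10-00-
  m33: 10-00- ←essential
  m36: 10--00 ←essential
  m39: 1-0111 ←essential
  m40: -0-000,-01-00,-0100-,10--00,10-00-
  m41: -0100-,10-00-
  m44: -01-00,10--00
  m51: 11-011,110-11
  m53: 11-101,1101-1
  m55: -10111,1-0111,110-11,1101-1
  m59: 11-011 ←essential
  m61: 11-101 ←essential
  m62: -11110 ←essential
Essential: -11110, 0--000, 00-011, 001-0-, 1-0111, 10--00, 10-00-, 11-011, 11-101

NO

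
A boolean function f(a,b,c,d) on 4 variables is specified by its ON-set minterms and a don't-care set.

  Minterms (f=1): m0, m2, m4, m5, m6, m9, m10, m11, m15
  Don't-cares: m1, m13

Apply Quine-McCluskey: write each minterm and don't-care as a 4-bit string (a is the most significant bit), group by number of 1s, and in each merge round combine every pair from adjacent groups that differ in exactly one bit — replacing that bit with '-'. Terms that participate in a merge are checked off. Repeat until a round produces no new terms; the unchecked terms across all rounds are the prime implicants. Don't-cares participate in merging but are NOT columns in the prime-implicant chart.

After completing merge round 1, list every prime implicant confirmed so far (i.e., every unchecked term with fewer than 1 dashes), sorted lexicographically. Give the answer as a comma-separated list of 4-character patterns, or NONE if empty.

NONE

Round 0: 0000✓ 0001✓ 0010✓ 0100✓ 0101✓ 0110✓ 1001✓ 1010✓ 1011✓ 1101✓ 1111✓
Round 1: -001✓ -010 -101✓ 0-00✓ 0-01✓ 0-10✓ 00-0✓ 000-✓ 01-0✓ 010-✓ 1-01✓ 1-11✓ 10-1✓ 101- 11-1✓
Round 2: --01 0--0 0-0- 1--1
PIs = {--01, -010, 0--0, 0-0-, 1--1, 101-}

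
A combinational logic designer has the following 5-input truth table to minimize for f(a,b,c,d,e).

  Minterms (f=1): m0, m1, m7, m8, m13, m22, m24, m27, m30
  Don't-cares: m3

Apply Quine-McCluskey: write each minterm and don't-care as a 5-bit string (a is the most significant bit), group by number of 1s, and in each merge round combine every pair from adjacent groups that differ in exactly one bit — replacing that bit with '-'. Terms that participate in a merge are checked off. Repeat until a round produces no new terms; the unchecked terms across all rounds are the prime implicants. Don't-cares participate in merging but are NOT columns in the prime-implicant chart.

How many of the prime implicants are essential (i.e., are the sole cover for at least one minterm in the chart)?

Round 0: 00000✓ 00001✓ 00011✓ 00111✓ 01000✓ 01101 10110✓ 11000✓ 11011 11110✓
Round 1: -1000 0-000 00-11 000-1 0000- 1-110
PIs = {-1000, 0-000, 00-11, 000-1, 0000-, 01101, 1-110, 11011}
Coverage chart:
  m0: 0-000,0000-
  m1: 000-1,0000-
  m7: 00-11 ←essential
  m8: -1000,0-000
  m13: 01101 ←essential
  m22: 1-110 ←essential
  m24: -1000 ←essential
  m27: 11011 ←essential
  m30: 1-110 ←essential
Essential: -1000, 00-11, 01101, 1-110, 11011

5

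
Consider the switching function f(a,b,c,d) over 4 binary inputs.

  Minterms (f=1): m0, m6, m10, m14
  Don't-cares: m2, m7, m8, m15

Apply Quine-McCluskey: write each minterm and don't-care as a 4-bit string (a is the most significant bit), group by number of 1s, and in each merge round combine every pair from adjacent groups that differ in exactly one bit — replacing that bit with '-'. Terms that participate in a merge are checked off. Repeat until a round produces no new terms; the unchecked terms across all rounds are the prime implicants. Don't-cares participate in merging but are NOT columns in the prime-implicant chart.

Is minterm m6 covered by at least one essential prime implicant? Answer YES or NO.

NO

Round 0: 0000✓ 0010✓ 0110✓ 0111✓ 1000✓ 1010✓ 1110✓ 1111✓
Round 1: -000✓ -010✓ -110✓ -111✓ 0-10✓ 00-0✓ 011-✓ 1-10✓ 10-0✓ 111-✓
Round 2: --10 -0-0 -11-
PIs = {--10, -0-0, -11-}
Coverage chart:
  m0: -0-0 ←essential
  m6: --10,-11-
  m10: --10,-0-0
  m14: --10,-11-
Essential: -0-0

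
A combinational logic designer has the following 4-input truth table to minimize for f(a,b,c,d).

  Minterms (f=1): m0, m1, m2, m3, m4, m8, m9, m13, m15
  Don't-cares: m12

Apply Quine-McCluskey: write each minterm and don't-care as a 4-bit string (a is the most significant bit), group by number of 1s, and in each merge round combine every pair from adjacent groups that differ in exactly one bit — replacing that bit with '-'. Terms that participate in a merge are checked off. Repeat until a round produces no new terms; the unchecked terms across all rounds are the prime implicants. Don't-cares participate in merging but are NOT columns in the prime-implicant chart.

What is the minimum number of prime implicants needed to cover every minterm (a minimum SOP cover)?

4

size-2^0 implicants → 0000(✓)  0001(✓)  0010(✓)  0011(✓)  0100(✓)  1000(✓)  1001(✓)  1100(✓)  1101(✓)  1111(✓)
size-2^1 implicants → -000(✓)  -001(✓)  -100(✓)  0-00(✓)  00-0(✓)  00-1(✓)  000-(✓)  001-(✓)  1-00(✓)  1-01(✓)  100-(✓)  11-1  110-(✓)
size-2^2 implicants → --00  -00-  00--  1-0-
Unchecked terms (primes): --00, -00-, 00--, 1-0-, 11-1
Minterm coverage:
  m0 ⊆ --00,-00-,00--
  m1 ⊆ -00-,00--
  m2 ⊆ 00-- [E]
  m3 ⊆ 00-- [E]
  m4 ⊆ --00 [E]
  m8 ⊆ --00,-00-,1-0-
  m9 ⊆ -00-,1-0-
  m13 ⊆ 1-0-,11-1
  m15 ⊆ 11-1 [E]
E = {--00, 00--, 11-1}
Petrick residual → -00-
Cover = c'd' + b'c' + a'b' + abd  |cover|=4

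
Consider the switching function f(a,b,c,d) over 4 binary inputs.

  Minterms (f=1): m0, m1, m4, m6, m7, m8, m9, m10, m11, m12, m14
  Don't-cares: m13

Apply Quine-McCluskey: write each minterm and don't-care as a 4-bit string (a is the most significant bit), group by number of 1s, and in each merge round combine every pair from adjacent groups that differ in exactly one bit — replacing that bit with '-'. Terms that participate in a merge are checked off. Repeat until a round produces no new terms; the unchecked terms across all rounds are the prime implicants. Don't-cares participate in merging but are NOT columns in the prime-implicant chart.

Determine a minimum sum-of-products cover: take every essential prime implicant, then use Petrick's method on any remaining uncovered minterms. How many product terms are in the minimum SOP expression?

4

[col 0] 0000*, 0001*, 0100*, 0110*, 0111*, 1000*, 1001*, 1010*, 1011*, 1100*, 1101*, 1110*
[col 1] -000*, -001*, -100*, -110*, 0-00*, 000-*, 01-0*, 011-, 1-00*, 1-01*, 1-10*, 10-0*, 10-1*, 100-*, 101-*, 11-0*, 110-*
[col 2] --00, -00-, -1-0, 1--0, 1-0-, 10--
Prime implicants: --00, -00-, -1-0, 011-, 1--0, 1-0-, 10--
PI chart (minterm → PIs covering it):
  0 | --00,-00-
  1 | -00-  (sole → essential)
  4 | --00,-1-0
  6 | -1-0,011-
  7 | 011-  (sole → essential)
  8 | --00,-00-,1--0,1-0-,10--
  9 | -00-,1-0-,10--
  10 | 1--0,10--
  11 | 10--  (sole → essential)
  12 | --00,-1-0,1--0,1-0-
  14 | -1-0,1--0
Essential prime implicants: -00-, 011-, 10--
Petrick residual → -1-0
Minimum SOP uses 4 PIs: b'c' + bd' + a'bc + ab'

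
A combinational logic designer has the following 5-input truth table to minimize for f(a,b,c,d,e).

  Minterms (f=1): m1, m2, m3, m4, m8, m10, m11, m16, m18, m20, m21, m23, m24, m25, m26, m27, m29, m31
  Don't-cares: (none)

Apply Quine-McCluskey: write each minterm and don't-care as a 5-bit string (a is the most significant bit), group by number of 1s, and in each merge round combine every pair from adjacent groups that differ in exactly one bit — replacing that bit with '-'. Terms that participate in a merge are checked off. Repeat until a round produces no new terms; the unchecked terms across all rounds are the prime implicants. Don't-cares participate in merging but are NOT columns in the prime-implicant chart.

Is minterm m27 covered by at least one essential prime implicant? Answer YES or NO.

NO

Round 0: 00001✓ 00010✓ 00011✓ 00100✓ 01000✓ 01010✓ 01011✓ 10000✓ 10010✓ 10100✓ 10101✓ 10111✓ 11000✓ 11001✓ 11010✓ 11011✓ 11101✓ 11111✓
Round 1: -0010✓ -0100 -1000✓ -1010✓ -1011✓ 0-010✓ 0-011✓ 000-1 0001-✓ 010-0✓ 0101-✓ 1-000✓ 1-010✓ 1-101✓ 1-111✓ 10-00 100-0✓ 101-1✓ 1010- 11-01✓ 11-11✓ 110-0✓ 110-1✓ 1100-✓ 1101-✓ 111-1✓
Round 2: --010 -10-0 -101- 0-01- 1-0-0 1-1-1 11--1 110--
PIs = {--010, -0100, -10-0, -101-, 0-01-, 000-1, 1-0-0, 1-1-1, 10-00, 1010-, 11--1, 110--}
Coverage chart:
  m1: 000-1 ←essential
  m2: --010,0-01-
  m3: 0-01-,000-1
  m4: -0100 ←essential
  m8: -10-0 ←essential
  m10: --010,-10-0,-101-,0-01-
  m11: -101-,0-01-
  m16: 1-0-0,10-00
  m18: --010,1-0-0
  m20: -0100,10-00,1010-
  m21: 1-1-1,1010-
  m23: 1-1-1 ←essential
  m24: -10-0,1-0-0,110--
  m25: 11--1,110--
  m26: --010,-10-0,-101-,1-0-0,110--
  m27: -101-,11--1,110--
  m29: 1-1-1,11--1
  m31: 1-1-1,11--1
Essential: -0100, -10-0, 000-1, 1-1-1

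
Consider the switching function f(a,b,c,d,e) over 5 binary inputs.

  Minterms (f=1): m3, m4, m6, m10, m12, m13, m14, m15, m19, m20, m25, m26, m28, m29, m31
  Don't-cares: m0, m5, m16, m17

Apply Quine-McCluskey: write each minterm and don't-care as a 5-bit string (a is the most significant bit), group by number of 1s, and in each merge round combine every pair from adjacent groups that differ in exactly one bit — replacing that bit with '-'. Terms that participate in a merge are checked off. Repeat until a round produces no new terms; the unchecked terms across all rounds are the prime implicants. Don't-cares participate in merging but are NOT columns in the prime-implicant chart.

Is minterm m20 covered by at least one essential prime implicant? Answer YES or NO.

[col 0] 00000*, 00011*, 00100*, 00101*, 00110*, 01010*, 01100*, 01101*, 01110*, 01111*, 10000*, 10001*, 10011*, 10100*, 11001*, 11010*, 11100*, 11101*, 11111*
[col 1] -0000*, -0011, -0100*, -1010, -1100*, -1101*, -1111*, 0-100*, 0-101*, 0-110*, 00-00*, 001-0*, 0010-*, 01-10, 011-0*, 011-1*, 0110-*, 0111-*, 1-001, 1-100*, 10-00*, 100-1, 1000-, 11-01, 111-1*, 1110-*
[col 2] --100, -0-00, -11-1, -110-, 0-1-0, 0-10-, 011--
Prime implicants: --100, -0-00, -0011, -1010, -11-1, -110-, 0-1-0, 0-10-, 01-10, 011--, 1-001, 100-1, 1000-, 11-01
PI chart (minterm → PIs covering it):
  3 | -0011  (sole → essential)
  4 | --100,-0-00,0-1-0,0-10-
  6 | 0-1-0  (sole → essential)
  10 | -1010,01-10
  12 | --100,-110-,0-1-0,0-10-,011--
  13 | -11-1,-110-,0-10-,011--
  14 | 0-1-0,01-10,011--
  15 | -11-1,011--
  19 | -0011,100-1
  20 | --100,-0-00
  25 | 1-001,11-01
  26 | -1010  (sole → essential)
  28 | --100,-110-
  29 | -11-1,-110-,11-01
  31 | -11-1  (sole → essential)
Essential prime implicants: -0011, -1010, -11-1, 0-1-0

NO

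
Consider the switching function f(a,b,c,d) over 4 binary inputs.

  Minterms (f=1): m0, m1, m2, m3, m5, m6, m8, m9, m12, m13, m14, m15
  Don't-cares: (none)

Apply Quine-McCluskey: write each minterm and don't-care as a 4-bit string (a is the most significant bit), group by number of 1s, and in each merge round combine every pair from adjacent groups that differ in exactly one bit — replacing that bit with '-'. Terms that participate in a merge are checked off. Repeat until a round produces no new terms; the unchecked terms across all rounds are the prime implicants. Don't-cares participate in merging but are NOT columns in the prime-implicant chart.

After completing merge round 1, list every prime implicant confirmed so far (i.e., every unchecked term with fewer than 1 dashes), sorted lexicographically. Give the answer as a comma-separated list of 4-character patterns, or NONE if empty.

[col 0] 0000*, 0001*, 0010*, 0011*, 0101*, 0110*, 1000*, 1001*, 1100*, 1101*, 1110*, 1111*
[col 1] -000*, -001*, -101*, -110, 0-01*, 0-10, 00-0*, 00-1*, 000-*, 001-*, 1-00*, 1-01*, 100-*, 11-0*, 11-1*, 110-*, 111-*
[col 2] --01, -00-, 00--, 1-0-, 11--
Prime implicants: --01, -00-, -110, 0-10, 00--, 1-0-, 11--

NONE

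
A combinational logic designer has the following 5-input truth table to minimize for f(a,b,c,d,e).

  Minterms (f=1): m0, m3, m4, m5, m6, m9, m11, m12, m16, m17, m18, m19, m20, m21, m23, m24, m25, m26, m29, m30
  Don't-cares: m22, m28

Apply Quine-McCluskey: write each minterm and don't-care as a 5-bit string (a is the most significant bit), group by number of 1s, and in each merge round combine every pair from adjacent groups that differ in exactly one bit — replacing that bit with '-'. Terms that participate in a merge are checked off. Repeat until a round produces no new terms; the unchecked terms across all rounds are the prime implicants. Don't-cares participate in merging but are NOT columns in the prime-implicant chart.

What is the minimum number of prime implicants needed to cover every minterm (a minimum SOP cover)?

9

[col 0] 00000*, 00011*, 00100*, 00101*, 00110*, 01001*, 01011*, 01100*, 10000*, 10001*, 10010*, 10011*, 10100*, 10101*, 10110*, 10111*, 11000*, 11001*, 11010*, 11100*, 11101*, 11110*
[col 1] -0000*, -0011, -0100*, -0101*, -0110*, -1001, -1100*, 0-011, 0-100*, 00-00*, 001-0*, 0010-*, 010-1, 1-000*, 1-001*, 1-010*, 1-100*, 1-101*, 1-110*, 10-00*, 10-01*, 10-10*, 10-11*, 100-0*, 100-1*, 1000-*, 1001-*, 101-0*, 101-1*, 1010-*, 1011-*, 11-00*, 11-01*, 11-10*, 110-0*, 1100-*, 111-0*, 1110-*
[col 2] --100, -0-00, -01-0, -010-, 1--00*, 1--01*, 1--10*, 1-0-0*, 1-00-*, 1-1-0*, 1-10-*, 10--0*, 10--1*, 10-0-*, 10-1-*, 100--*, 101--*, 11--0*, 11-0-*
[col 3] 1---0, 1--0-, 10---
Prime implicants: --100, -0-00, -0011, -01-0, -010-, -1001, 0-011, 010-1, 1---0, 1--0-, 10---
PI chart (minterm → PIs covering it):
  0 | -0-00  (sole → essential)
  3 | -0011,0-011
  4 | --100,-0-00,-01-0,-010-
  5 | -010-  (sole → essential)
  6 | -01-0  (sole → essential)
  9 | -1001,010-1
  11 | 0-011,010-1
  12 | --100  (sole → essential)
  16 | -0-00,1---0,1--0-,10---
  17 | 1--0-,10---
  18 | 1---0,10---
  19 | -0011,10---
  20 | --100,-0-00,-01-0,-010-,1---0,1--0-,10---
  21 | -010-,1--0-,10---
  23 | 10---  (sole → essential)
  24 | 1---0,1--0-
  25 | -1001,1--0-
  26 | 1---0  (sole → essential)
  29 | 1--0-  (sole → essential)
  30 | 1---0  (sole → essential)
Essential prime implicants: --100, -0-00, -01-0, -010-, 1---0, 1--0-, 10---
Petrick residual → -0011, 010-1
Minimum SOP uses 9 PIs: cd'e' + b'd'e' + b'c'de + b'ce' + b'cd' + a'bc'e + ae' + ad' + ab'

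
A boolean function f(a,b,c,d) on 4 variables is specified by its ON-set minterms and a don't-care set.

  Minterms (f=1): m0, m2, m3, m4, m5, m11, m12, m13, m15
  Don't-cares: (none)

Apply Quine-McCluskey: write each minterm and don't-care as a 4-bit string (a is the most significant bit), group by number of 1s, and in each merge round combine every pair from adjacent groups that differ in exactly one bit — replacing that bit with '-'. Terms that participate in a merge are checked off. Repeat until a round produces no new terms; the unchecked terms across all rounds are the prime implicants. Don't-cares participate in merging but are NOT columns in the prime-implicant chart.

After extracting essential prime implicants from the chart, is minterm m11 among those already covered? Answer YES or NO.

NO

size-2^0 implicants → 0000(✓)  0010(✓)  0011(✓)  0100(✓)  0101(✓)  1011(✓)  1100(✓)  1101(✓)  1111(✓)
size-2^1 implicants → -011  -100(✓)  -101(✓)  0-00  00-0  001-  010-(✓)  1-11  11-1  110-(✓)
size-2^2 implicants → -10-
Unchecked terms (primes): -011, -10-, 0-00, 00-0, 001-, 1-11, 11-1
Minterm coverage:
  m0 ⊆ 0-00,00-0
  m2 ⊆ 00-0,001-
  m3 ⊆ -011,001-
  m4 ⊆ -10-,0-00
  m5 ⊆ -10- [E]
  m11 ⊆ -011,1-11
  m12 ⊆ -10- [E]
  m13 ⊆ -10-,11-1
  m15 ⊆ 1-11,11-1
E = {-10-}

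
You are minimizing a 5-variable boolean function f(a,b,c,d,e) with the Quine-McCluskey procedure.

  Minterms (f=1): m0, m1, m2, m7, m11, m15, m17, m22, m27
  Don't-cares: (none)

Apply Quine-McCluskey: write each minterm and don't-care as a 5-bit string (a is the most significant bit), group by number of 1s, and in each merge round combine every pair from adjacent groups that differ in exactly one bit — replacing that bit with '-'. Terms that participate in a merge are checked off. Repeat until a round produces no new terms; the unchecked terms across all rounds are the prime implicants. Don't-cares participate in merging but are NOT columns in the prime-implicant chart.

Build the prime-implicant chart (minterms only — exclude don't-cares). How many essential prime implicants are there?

size-2^0 implicants → 00000(✓)  00001(✓)  00010(✓)  00111(✓)  01011(✓)  01111(✓)  10001(✓)  10110  11011(✓)
size-2^1 implicants → -0001  -1011  0-111  000-0  0000-  01-11
Unchecked terms (primes): -0001, -1011, 0-111, 000-0, 0000-, 01-11, 10110
Minterm coverage:
  m0 ⊆ 000-0,0000-
  m1 ⊆ -0001,0000-
  m2 ⊆ 000-0 [E]
  m7 ⊆ 0-111 [E]
  m11 ⊆ -1011,01-11
  m15 ⊆ 0-111,01-11
  m17 ⊆ -0001 [E]
  m22 ⊆ 10110 [E]
  m27 ⊆ -1011 [E]
E = {-0001, -1011, 0-111, 000-0, 10110}

5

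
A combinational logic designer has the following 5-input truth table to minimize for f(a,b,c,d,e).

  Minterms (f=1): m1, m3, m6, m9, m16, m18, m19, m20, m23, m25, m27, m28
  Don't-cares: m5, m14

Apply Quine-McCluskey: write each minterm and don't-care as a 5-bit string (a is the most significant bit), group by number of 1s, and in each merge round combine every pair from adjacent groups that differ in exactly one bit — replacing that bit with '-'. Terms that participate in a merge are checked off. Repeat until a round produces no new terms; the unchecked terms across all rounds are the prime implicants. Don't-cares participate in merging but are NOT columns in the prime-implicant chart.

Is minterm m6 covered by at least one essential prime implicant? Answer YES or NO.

YES

[col 0] 00001*, 00011*, 00101*, 00110*, 01001*, 01110*, 10000*, 10010*, 10011*, 10100*, 10111*, 11001*, 11011*, 11100*
[col 1] -0011, -1001, 0-001, 0-110, 00-01, 000-1, 1-011, 1-100, 10-00, 10-11, 100-0, 1001-, 110-1
Prime implicants: -0011, -1001, 0-001, 0-110, 00-01, 000-1, 1-011, 1-100, 10-00, 10-11, 100-0, 1001-, 110-1
PI chart (minterm → PIs covering it):
  1 | 0-001,00-01,000-1
  3 | -0011,000-1
  6 | 0-110  (sole → essential)
  9 | -1001,0-001
  16 | 10-00,100-0
  18 | 100-0,1001-
  19 | -0011,1-011,10-11,1001-
  20 | 1-100,10-00
  23 | 10-11  (sole → essential)
  25 | -1001,110-1
  27 | 1-011,110-1
  28 | 1-100  (sole → essential)
Essential prime implicants: 0-110, 1-100, 10-11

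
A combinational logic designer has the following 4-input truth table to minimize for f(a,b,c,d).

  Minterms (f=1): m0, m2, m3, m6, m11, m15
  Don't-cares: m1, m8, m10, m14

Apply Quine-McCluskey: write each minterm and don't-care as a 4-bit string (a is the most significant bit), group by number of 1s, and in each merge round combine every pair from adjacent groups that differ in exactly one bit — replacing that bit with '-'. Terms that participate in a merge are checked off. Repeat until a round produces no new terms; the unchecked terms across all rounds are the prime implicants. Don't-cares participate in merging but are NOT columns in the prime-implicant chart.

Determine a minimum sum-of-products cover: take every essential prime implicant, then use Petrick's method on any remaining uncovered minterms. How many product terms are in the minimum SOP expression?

size-2^0 implicants → 0000(✓)  0001(✓)  0010(✓)  0011(✓)  0110(✓)  1000(✓)  1010(✓)  1011(✓)  1110(✓)  1111(✓)
size-2^1 implicants → -000(✓)  -010(✓)  -011(✓)  -110(✓)  0-10(✓)  00-0(✓)  00-1(✓)  000-(✓)  001-(✓)  1-10(✓)  1-11(✓)  10-0(✓)  101-(✓)  111-(✓)
size-2^2 implicants → --10  -0-0  -01-  00--  1-1-
Unchecked terms (primes): --10, -0-0, -01-, 00--, 1-1-
Minterm coverage:
  m0 ⊆ -0-0,00--
  m2 ⊆ --10,-0-0,-01-,00--
  m3 ⊆ -01-,00--
  m6 ⊆ --10 [E]
  m11 ⊆ -01-,1-1-
  m15 ⊆ 1-1- [E]
E = {--10, 1-1-}
Petrick residual → 00--
Cover = cd' + a'b' + ac  |cover|=3

3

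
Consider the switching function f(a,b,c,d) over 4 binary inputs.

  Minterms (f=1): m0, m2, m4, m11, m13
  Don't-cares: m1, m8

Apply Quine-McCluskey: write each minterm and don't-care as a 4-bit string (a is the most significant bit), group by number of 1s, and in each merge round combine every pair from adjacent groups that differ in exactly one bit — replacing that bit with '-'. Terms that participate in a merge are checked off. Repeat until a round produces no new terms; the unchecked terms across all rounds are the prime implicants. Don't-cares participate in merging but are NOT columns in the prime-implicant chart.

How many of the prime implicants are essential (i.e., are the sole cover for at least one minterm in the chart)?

Round 0: 0000✓ 0001✓ 0010✓ 0100✓ 1000✓ 1011 1101
Round 1: -000 0-00 00-0 000-
PIs = {-000, 0-00, 00-0, 000-, 1011, 1101}
Coverage chart:
  m0: -000,0-00,00-0,000-
  m2: 00-0 ←essential
  m4: 0-00 ←essential
  m11: 1011 ←essential
  m13: 1101 ←essential
Essential: 0-00, 00-0, 1011, 1101

4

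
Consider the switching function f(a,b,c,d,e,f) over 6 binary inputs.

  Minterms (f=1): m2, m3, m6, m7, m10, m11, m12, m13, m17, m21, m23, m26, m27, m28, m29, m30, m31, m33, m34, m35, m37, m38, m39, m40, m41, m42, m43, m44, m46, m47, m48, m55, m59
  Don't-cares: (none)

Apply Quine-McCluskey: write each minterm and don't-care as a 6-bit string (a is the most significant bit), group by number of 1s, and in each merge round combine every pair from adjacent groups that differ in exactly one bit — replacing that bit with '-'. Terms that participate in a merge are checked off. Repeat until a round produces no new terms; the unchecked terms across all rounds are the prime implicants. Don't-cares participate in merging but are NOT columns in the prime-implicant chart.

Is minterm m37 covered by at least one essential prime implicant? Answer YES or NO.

YES

[col 0] 000010*, 000011*, 000110*, 000111*, 001010*, 001011*, 001100*, 001101*, 010001*, 010101*, 010111*, 011010*, 011011*, 011100*, 011101*, 011110*, 011111*, 100001*, 100010*, 100011*, 100101*, 100110*, 100111*, 101000*, 101001*, 101010*, 101011*, 101100*, 101110*, 101111*, 110000, 110111*, 111011*
[col 1] -00010*, -00011*, -00110*, -00111*, -01010*, -01011*, -01100, -10111*, -11011*, 0-0111*, 0-1010*, 0-1011*, 0-1100*, 0-1101*, 00-010*, 00-011*, 000-10*, 000-11*, 00001-*, 00011-*, 00101-*, 00110-*, 01-101*, 01-111*, 010-01, 0101-1*, 011-10*, 011-11*, 01101-*, 0111-0*, 0111-1*, 01110-*, 01111-*, 1-0111*, 1-1011*, 10-001*, 10-010*, 10-011*, 10-110*, 10-111*, 100-01*, 100-10*, 100-11*, 1000-1*, 10001-*, 1001-1*, 10011-*, 101-00*, 101-10*, 101-11*, 1010-0*, 1010-1*, 10100-*, 10101-*, 1011-0*, 10111-*
[col 2] --0111, --1011, -0-010*, -0-011*, -00-10*, -00-11*, -0001-*, -0011-*, -0101-*, 0-101-, 0-110-, 00-01-*, 000-1-*, 01-1-1, 011-1-, 0111--, 10--10*, 10--11*, 10-0-1, 10-01-*, 10-11-*, 100--1, 100-1-*, 101--0, 101-1-*, 1010--
[col 3] -0-01-, -00-1-, 10--1-
Prime implicants: --0111, --1011, -0-01-, -00-1-, -01100, 0-101-, 0-110-, 01-1-1, 010-01, 011-1-, 0111--, 10--1-, 10-0-1, 100--1, 101--0, 1010--, 110000
PI chart (minterm → PIs covering it):
  2 | -0-01-,-00-1-
  3 | -0-01-,-00-1-
  6 | -00-1-  (sole → essential)
  7 | --0111,-00-1-
  10 | -0-01-,0-101-
  11 | --1011,-0-01-,0-101-
  12 | -01100,0-110-
  13 | 0-110-  (sole → essential)
  17 | 010-01  (sole → essential)
  21 | 01-1-1,010-01
  23 | --0111,01-1-1
  26 | 0-101-,011-1-
  27 | --1011,0-101-,011-1-
  28 | 0-110-,0111--
  29 | 0-110-,01-1-1,0111--
  30 | 011-1-,0111--
  31 | 01-1-1,011-1-,0111--
  33 | 10-0-1,100--1
  34 | -0-01-,-00-1-,10--1-
  35 | -0-01-,-00-1-,10--1-,10-0-1,100--1
  37 | 100--1  (sole → essential)
  38 | -00-1-,10--1-
  39 | --0111,-00-1-,10--1-,100--1
  40 | 101--0,1010--
  41 | 10-0-1,1010--
  42 | -0-01-,10--1-,101--0,1010--
  43 | --1011,-0-01-,10--1-,10-0-1,1010--
  44 | -01100,101--0
  46 | 10--1-,101--0
  47 | 10--1-  (sole → essential)
  48 | 110000  (sole → essential)
  55 | --0111  (sole → essential)
  59 | --1011  (sole → essential)
Essential prime implicants: --0111, --1011, -00-1-, 0-110-, 010-01, 10--1-, 100--1, 110000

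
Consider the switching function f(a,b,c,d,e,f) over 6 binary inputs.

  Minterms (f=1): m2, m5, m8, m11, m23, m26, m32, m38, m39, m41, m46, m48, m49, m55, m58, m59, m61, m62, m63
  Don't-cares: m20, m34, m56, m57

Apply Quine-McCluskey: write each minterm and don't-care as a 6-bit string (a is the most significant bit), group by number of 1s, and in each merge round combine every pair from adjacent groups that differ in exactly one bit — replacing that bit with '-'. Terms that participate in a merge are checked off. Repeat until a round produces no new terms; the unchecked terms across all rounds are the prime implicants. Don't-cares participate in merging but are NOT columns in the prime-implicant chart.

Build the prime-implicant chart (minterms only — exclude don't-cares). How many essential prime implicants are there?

size-2^0 implicants → 000010(✓)  000101  001000  001011  010100  010111(✓)  011010(✓)  100000(✓)  100010(✓)  100110(✓)  100111(✓)  101001(✓)  101110(✓)  110000(✓)  110001(✓)  110111(✓)  111000(✓)  111001(✓)  111010(✓)  111011(✓)  111101(✓)  111110(✓)  111111(✓)
size-2^1 implicants → -00010  -10111  -11010  1-0000  1-0111  1-1001  1-1110  10-110  100-10  1000-0  10011-  11-000(✓)  11-001(✓)  11-111  11000-(✓)  111-01(✓)  111-10(✓)  111-11(✓)  1110-0(✓)  1110-1(✓)  11100-(✓)  11101-(✓)  1111-1(✓)  11111-(✓)
size-2^2 implicants → 11-00-  111--1  111-1-  1110--
Unchecked terms (primes): -00010, -10111, -11010, 000101, 001000, 001011, 010100, 1-0000, 1-0111, 1-1001, 1-1110, 10-110, 100-10, 1000-0, 10011-, 11-00-, 11-111, 111--1, 111-1-, 1110--
Minterm coverage:
  m2 ⊆ -00010 [E]
  m5 ⊆ 000101 [E]
  m8 ⊆ 001000 [E]
  m11 ⊆ 001011 [E]
  m23 ⊆ -10111 [E]
  m26 ⊆ -11010 [E]
  m32 ⊆ 1-0000,1000-0
  m38 ⊆ 10-110,100-10,10011-
  m39 ⊆ 1-0111,10011-
  m41 ⊆ 1-1001 [E]
  m46 ⊆ 1-1110,10-110
  m48 ⊆ 1-0000,11-00-
  m49 ⊆ 11-00- [E]
  m55 ⊆ -10111,1-0111,11-111
  m58 ⊆ -11010,111-1-,1110--
  m59 ⊆ 111--1,111-1-,1110--
  m61 ⊆ 111--1 [E]
  m62 ⊆ 1-1110,111-1-
  m63 ⊆ 11-111,111--1,111-1-
E = {-00010, -10111, -11010, 000101, 001000, 001011, 1-1001, 11-00-, 111--1}

9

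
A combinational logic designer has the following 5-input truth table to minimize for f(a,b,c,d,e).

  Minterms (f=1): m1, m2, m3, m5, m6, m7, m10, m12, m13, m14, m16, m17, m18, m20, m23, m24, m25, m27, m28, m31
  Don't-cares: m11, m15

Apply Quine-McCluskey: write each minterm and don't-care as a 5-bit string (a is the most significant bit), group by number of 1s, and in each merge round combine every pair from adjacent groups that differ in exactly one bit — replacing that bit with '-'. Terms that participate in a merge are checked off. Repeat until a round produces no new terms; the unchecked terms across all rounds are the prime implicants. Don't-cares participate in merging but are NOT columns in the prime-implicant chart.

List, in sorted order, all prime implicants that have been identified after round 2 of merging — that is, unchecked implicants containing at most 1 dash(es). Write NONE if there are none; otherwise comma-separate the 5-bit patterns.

Round 0: 00001✓ 00010✓ 00011✓ 00101✓ 00110✓ 00111✓ 01010✓ 01011✓ 01100✓ 01101✓ 01110✓ 01111✓ 10000✓ 10001✓ 10010✓ 10100✓ 10111✓ 11000✓ 11001✓ 11011✓ 11100✓ 11111✓
Round 1: -0001 -0010 -0111✓ -1011✓ -1100 -1111✓ 0-010✓ 0-011✓ 0-101✓ 0-110✓ 0-111✓ 00-01✓ 00-10✓ 00-11✓ 000-1✓ 0001-✓ 001-1✓ 0011-✓ 01-10✓ 01-11✓ 0101-✓ 011-0✓ 011-1✓ 0110-✓ 0111-✓ 1-000✓ 1-001✓ 1-100✓ 1-111✓ 10-00✓ 100-0 1000-✓ 11-00✓ 11-11✓ 110-1 1100-✓
Round 2: --111 -1-11 0--10✓ 0--11✓ 0-01-✓ 0-1-1 0-11-✓ 00--1 00-1-✓ 01-1-✓ 011-- 1--00 1-00-
Round 3: 0--1-
PIs = {--111, -0001, -0010, -1-11, -1100, 0--1-, 0-1-1, 00--1, 011--, 1--00, 1-00-, 100-0, 110-1}

-0001, -0010, -1100, 100-0, 110-1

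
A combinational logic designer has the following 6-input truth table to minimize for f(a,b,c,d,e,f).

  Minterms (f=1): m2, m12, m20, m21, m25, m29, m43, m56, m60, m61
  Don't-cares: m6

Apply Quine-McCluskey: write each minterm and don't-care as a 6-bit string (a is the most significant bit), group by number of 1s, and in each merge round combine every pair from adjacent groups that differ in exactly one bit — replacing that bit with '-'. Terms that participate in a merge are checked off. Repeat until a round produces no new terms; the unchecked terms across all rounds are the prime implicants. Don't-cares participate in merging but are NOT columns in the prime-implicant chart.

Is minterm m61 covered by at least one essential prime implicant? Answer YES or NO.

[col 0] 000010*, 000110*, 001100, 010100*, 010101*, 011001*, 011101*, 101011, 111000*, 111100*, 111101*
[col 1] -11101, 000-10, 01-101, 01010-, 011-01, 111-00, 11110-
Prime implicants: -11101, 000-10, 001100, 01-101, 01010-, 011-01, 101011, 111-00, 11110-
PI chart (minterm → PIs covering it):
  2 | 000-10  (sole → essential)
  12 | 001100  (sole → essential)
  20 | 01010-  (sole → essential)
  21 | 01-101,01010-
  25 | 011-01  (sole → essential)
  29 | -11101,01-101,011-01
  43 | 101011  (sole → essential)
  56 | 111-00  (sole → essential)
  60 | 111-00,11110-
  61 | -11101,11110-
Essential prime implicants: 000-10, 001100, 01010-, 011-01, 101011, 111-00

NO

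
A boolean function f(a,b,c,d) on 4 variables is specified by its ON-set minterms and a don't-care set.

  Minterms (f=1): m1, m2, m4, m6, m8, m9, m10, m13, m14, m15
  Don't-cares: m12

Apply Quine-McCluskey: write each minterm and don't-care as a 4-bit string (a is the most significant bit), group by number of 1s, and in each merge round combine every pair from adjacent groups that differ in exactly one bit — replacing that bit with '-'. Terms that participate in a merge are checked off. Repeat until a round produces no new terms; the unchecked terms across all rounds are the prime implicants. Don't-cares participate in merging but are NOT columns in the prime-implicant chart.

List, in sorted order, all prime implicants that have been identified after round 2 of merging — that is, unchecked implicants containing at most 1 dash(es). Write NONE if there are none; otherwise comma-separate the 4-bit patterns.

[col 0] 0001*, 0010*, 0100*, 0110*, 1000*, 1001*, 1010*, 1100*, 1101*, 1110*, 1111*
[col 1] -001, -010*, -100*, -110*, 0-10*, 01-0*, 1-00*, 1-01*, 1-10*, 10-0*, 100-*, 11-0*, 11-1*, 110-*, 111-*
[col 2] --10, -1-0, 1--0, 1-0-, 11--
Prime implicants: --10, -001, -1-0, 1--0, 1-0-, 11--

-001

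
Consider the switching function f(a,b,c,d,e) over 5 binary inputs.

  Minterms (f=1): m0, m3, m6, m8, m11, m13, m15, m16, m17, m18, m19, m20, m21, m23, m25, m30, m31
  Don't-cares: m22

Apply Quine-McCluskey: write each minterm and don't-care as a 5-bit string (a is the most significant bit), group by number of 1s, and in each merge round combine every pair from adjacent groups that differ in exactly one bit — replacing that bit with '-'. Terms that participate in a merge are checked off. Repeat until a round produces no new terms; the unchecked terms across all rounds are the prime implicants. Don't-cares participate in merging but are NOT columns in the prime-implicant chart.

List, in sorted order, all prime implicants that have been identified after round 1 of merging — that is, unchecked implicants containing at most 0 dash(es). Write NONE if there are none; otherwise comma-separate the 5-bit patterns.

Round 0: 00000✓ 00011✓ 00110✓ 01000✓ 01011✓ 01101✓ 01111✓ 10000✓ 10001✓ 10010✓ 10011✓ 10100✓ 10101✓ 10110✓ 10111✓ 11001✓ 11110✓ 11111✓
Round 1: -0000 -0011 -0110 -1111 0-000 0-011 01-11 011-1 1-001 1-110✓ 1-111✓ 10-00✓ 10-01✓ 10-10✓ 10-11✓ 100-0✓ 100-1✓ 1000-✓ 1001-✓ 101-0✓ 101-1✓ 1010-✓ 1011-✓ 1111-✓
Round 2: 1-11- 10--0✓ 10--1✓ 10-0-✓ 10-1-✓ 100--✓ 101--✓
Round 3: 10---
PIs = {-0000, -0011, -0110, -1111, 0-000, 0-011, 01-11, 011-1, 1-001, 1-11-, 10---}

NONE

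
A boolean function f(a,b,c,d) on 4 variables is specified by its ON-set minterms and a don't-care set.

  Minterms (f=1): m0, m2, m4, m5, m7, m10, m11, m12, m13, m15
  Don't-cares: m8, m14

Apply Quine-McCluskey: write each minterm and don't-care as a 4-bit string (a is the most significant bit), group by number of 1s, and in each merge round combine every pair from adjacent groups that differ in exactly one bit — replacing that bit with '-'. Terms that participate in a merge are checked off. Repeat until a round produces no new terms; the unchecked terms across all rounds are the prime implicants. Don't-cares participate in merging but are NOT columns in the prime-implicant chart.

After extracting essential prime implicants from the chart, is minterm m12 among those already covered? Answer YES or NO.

[col 0] 0000*, 0010*, 0100*, 0101*, 0111*, 1000*, 1010*, 1011*, 1100*, 1101*, 1110*, 1111*
[col 1] -000*, -010*, -100*, -101*, -111*, 0-00*, 00-0*, 01-1*, 010-*, 1-00*, 1-10*, 1-11*, 10-0*, 101-*, 11-0*, 11-1*, 110-*, 111-*
[col 2] --00, -0-0, -1-1, -10-, 1--0, 1-1-, 11--
Prime implicants: --00, -0-0, -1-1, -10-, 1--0, 1-1-, 11--
PI chart (minterm → PIs covering it):
  0 | --00,-0-0
  2 | -0-0  (sole → essential)
  4 | --00,-10-
  5 | -1-1,-10-
  7 | -1-1  (sole → essential)
  10 | -0-0,1--0,1-1-
  11 | 1-1-  (sole → essential)
  12 | --00,-10-,1--0,11--
  13 | -1-1,-10-,11--
  15 | -1-1,1-1-,11--
Essential prime implicants: -0-0, -1-1, 1-1-

NO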